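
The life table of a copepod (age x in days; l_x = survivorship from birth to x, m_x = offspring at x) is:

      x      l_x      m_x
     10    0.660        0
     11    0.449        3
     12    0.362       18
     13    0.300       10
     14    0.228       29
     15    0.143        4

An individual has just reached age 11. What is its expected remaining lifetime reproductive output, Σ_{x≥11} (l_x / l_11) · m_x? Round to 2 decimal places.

l_11 = 0.449. Conditional survival from age 11 to x is l_x / l_11.
  x=11: (0.449/0.449) × 3 = 3.0000
  x=12: (0.362/0.449) × 18 = 14.5122
  x=13: (0.300/0.449) × 10 = 6.6815
  x=14: (0.228/0.449) × 29 = 14.7261
  x=15: (0.143/0.449) × 4 = 1.2739
Sum = 3.0000 + 14.5122 + 6.6815 + 14.7261 + 1.2739 = 40.1938

40.19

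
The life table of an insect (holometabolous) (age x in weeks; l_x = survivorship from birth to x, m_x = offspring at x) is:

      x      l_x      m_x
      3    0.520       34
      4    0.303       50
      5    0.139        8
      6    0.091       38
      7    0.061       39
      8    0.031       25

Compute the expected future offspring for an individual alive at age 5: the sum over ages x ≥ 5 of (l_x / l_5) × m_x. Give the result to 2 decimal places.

l_5 = 0.139. Conditional survival from age 5 to x is l_x / l_5.
  x=5: (0.139/0.139) × 8 = 8.0000
  x=6: (0.091/0.139) × 38 = 24.8777
  x=7: (0.061/0.139) × 39 = 17.1151
  x=8: (0.031/0.139) × 25 = 5.5755
Sum = 8.0000 + 24.8777 + 17.1151 + 5.5755 = 55.5683

55.57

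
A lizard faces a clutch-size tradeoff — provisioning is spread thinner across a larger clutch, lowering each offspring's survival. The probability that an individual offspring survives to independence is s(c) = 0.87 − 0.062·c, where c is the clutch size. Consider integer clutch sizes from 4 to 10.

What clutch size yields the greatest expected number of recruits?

7

Expected recruits = c × s(c):
  c=4: 4 × 0.622 = 2.488
  c=5: 5 × 0.560 = 2.800
  c=6: 6 × 0.498 = 2.988
  c=7: 7 × 0.436 = 3.052
  c=8: 8 × 0.374 = 2.992
  c=9: 9 × 0.312 = 2.808
  c=10: 10 × 0.250 = 2.500
Maximum at c = 7 (3.052 recruits).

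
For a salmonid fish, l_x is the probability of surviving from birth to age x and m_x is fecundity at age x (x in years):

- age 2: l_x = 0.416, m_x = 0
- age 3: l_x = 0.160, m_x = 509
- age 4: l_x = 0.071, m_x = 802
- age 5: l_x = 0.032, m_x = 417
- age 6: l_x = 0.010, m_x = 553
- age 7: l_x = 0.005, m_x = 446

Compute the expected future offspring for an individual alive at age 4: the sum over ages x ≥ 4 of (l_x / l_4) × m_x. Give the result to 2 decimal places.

1099.24

l_4 = 0.071. Conditional survival from age 4 to x is l_x / l_4.
  x=4: (0.071/0.071) × 802 = 802.0000
  x=5: (0.032/0.071) × 417 = 187.9437
  x=6: (0.010/0.071) × 553 = 77.8873
  x=7: (0.005/0.071) × 446 = 31.4085
Sum = 802.0000 + 187.9437 + 77.8873 + 31.4085 = 1099.2394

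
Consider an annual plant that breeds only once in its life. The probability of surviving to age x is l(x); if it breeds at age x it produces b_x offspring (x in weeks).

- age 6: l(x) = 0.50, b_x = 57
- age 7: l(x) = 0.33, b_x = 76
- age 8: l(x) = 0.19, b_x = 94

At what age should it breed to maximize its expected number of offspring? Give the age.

6

Expected offspring if breeding at age x = l(x) × b_x:
  age 6: 0.50 × 57 = 28.500
  age 7: 0.33 × 76 = 25.080
  age 8: 0.19 × 94 = 17.860
Maximum at age 6 (28.500).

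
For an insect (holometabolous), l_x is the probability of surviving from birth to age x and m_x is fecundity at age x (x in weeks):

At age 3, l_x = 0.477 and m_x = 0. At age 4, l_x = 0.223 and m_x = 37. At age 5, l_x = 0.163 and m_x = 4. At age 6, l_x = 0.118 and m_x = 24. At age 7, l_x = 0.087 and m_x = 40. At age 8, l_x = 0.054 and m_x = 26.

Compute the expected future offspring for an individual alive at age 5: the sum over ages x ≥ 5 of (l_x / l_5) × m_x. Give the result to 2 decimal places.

51.34

l_5 = 0.163. Conditional survival from age 5 to x is l_x / l_5.
  x=5: (0.163/0.163) × 4 = 4.0000
  x=6: (0.118/0.163) × 24 = 17.3742
  x=7: (0.087/0.163) × 40 = 21.3497
  x=8: (0.054/0.163) × 26 = 8.6135
Sum = 4.0000 + 17.3742 + 21.3497 + 8.6135 = 51.3374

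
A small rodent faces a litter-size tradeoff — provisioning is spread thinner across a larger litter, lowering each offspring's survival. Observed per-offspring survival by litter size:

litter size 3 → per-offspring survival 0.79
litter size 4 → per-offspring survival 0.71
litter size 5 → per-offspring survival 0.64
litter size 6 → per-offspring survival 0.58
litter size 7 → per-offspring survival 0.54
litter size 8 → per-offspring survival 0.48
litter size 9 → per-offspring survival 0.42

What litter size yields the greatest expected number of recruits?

8

Expected recruits = c × s(c):
  c=3: 3 × 0.79 = 2.370
  c=4: 4 × 0.71 = 2.840
  c=5: 5 × 0.64 = 3.200
  c=6: 6 × 0.58 = 3.480
  c=7: 7 × 0.54 = 3.780
  c=8: 8 × 0.48 = 3.840
  c=9: 9 × 0.42 = 3.780
Maximum at c = 8 (3.840 recruits).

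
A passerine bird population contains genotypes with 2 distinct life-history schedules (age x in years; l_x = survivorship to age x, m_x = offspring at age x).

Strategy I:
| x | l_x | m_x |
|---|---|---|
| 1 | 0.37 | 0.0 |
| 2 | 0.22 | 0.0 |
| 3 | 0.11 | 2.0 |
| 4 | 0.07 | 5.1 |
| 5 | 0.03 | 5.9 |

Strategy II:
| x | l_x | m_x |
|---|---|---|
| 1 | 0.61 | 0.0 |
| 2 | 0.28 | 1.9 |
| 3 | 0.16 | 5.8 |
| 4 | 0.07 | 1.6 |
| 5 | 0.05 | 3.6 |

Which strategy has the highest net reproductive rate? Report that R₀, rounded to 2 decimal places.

1.75

Strategy I: R₀ = 0.37×0.0 + 0.22×0.0 + 0.11×2.0 + 0.07×5.1 + 0.03×5.9 = 0.7540
Strategy II: R₀ = 0.61×0.0 + 0.28×1.9 + 0.16×5.8 + 0.07×1.6 + 0.05×3.6 = 1.7520
Highest R₀: strategy II with 1.7520.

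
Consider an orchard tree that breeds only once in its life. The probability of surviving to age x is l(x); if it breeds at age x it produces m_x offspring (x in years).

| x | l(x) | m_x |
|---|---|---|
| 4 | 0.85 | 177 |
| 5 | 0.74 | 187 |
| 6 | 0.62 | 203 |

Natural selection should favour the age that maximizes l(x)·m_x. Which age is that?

Expected offspring if breeding at age x = l(x) × m_x:
  age 4: 0.85 × 177 = 150.450
  age 5: 0.74 × 187 = 138.380
  age 6: 0.62 × 203 = 125.860
Maximum at age 4 (150.450).

4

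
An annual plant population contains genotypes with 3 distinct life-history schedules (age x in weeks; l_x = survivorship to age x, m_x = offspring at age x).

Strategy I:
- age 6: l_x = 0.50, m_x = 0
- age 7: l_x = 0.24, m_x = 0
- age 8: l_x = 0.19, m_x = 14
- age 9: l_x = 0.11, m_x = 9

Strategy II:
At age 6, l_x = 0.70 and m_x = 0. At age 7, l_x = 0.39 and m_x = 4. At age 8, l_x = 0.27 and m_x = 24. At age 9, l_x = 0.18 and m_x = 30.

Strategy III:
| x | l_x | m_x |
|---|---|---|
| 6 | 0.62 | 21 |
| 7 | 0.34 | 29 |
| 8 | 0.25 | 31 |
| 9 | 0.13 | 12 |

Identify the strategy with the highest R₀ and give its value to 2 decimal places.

Strategy I: R₀ = 0.50×0 + 0.24×0 + 0.19×14 + 0.11×9 = 3.6500
Strategy II: R₀ = 0.70×0 + 0.39×4 + 0.27×24 + 0.18×30 = 13.4400
Strategy III: R₀ = 0.62×21 + 0.34×29 + 0.25×31 + 0.13×12 = 32.1900
Highest R₀: strategy III with 32.1900.

32.19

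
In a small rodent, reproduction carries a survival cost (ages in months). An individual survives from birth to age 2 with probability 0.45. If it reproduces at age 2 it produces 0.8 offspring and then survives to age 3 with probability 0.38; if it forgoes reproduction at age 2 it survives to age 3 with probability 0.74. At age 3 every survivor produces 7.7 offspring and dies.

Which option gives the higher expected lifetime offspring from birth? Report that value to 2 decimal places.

2.56

breed at age 2: R₀ = 0.45 × (0.8 + 0.38 × 7.7) = 0.45 × 3.7260 = 1.6767
delay to age 3: R₀ = 0.45 × (0.74 × 7.7) = 0.45 × 5.6980 = 2.5641
Higher: delay to age 3 (2.5641).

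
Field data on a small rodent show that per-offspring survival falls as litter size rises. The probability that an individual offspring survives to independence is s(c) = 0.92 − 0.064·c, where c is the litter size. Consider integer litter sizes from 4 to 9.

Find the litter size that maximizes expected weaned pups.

Expected weaned pups = c × s(c):
  c=4: 4 × 0.664 = 2.656
  c=5: 5 × 0.600 = 3.000
  c=6: 6 × 0.536 = 3.216
  c=7: 7 × 0.472 = 3.304
  c=8: 8 × 0.408 = 3.264
  c=9: 9 × 0.344 = 3.096
Maximum at c = 7 (3.304 weaned pups).

7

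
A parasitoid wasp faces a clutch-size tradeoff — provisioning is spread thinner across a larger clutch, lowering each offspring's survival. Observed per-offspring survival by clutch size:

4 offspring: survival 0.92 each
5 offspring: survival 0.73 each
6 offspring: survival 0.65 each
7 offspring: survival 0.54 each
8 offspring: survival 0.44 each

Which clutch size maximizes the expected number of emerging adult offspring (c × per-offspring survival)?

Expected emerging adult offspring = c × s(c):
  c=4: 4 × 0.92 = 3.680
  c=5: 5 × 0.73 = 3.650
  c=6: 6 × 0.65 = 3.900
  c=7: 7 × 0.54 = 3.780
  c=8: 8 × 0.44 = 3.520
Maximum at c = 6 (3.900 emerging adult offspring).

6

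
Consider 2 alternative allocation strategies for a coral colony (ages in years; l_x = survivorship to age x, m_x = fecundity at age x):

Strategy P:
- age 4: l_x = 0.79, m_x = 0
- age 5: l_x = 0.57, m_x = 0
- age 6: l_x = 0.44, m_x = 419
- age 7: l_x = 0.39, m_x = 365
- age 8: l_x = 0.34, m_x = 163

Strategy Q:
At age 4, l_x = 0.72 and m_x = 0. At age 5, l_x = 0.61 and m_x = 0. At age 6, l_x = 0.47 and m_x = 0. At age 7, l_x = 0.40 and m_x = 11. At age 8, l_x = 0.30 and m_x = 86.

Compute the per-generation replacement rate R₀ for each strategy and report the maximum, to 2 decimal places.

Strategy P: R₀ = 0.79×0 + 0.57×0 + 0.44×419 + 0.39×365 + 0.34×163 = 382.1300
Strategy Q: R₀ = 0.72×0 + 0.61×0 + 0.47×0 + 0.40×11 + 0.30×86 = 30.2000
Highest R₀: strategy P with 382.1300.

382.13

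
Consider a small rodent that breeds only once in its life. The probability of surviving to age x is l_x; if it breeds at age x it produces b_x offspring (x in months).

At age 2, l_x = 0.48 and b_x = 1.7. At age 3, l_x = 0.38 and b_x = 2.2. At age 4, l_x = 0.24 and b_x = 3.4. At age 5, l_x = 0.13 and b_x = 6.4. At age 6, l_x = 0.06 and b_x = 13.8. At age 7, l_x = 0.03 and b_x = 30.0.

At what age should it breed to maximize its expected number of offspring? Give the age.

Expected offspring if breeding at age x = l_x × b_x:
  age 2: 0.48 × 1.7 = 0.816
  age 3: 0.38 × 2.2 = 0.836
  age 4: 0.24 × 3.4 = 0.816
  age 5: 0.13 × 6.4 = 0.832
  age 6: 0.06 × 13.8 = 0.828
  age 7: 0.03 × 30.0 = 0.900
Maximum at age 7 (0.900).

7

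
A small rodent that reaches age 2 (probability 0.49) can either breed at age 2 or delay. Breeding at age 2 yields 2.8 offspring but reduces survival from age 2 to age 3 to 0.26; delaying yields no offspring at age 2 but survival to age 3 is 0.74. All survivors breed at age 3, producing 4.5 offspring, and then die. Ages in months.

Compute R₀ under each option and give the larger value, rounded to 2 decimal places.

breed at age 2: R₀ = 0.49 × (2.8 + 0.26 × 4.5) = 0.49 × 3.9700 = 1.9453
delay to age 3: R₀ = 0.49 × (0.74 × 4.5) = 0.49 × 3.3300 = 1.6317
Higher: breed at age 2 (1.9453).

1.95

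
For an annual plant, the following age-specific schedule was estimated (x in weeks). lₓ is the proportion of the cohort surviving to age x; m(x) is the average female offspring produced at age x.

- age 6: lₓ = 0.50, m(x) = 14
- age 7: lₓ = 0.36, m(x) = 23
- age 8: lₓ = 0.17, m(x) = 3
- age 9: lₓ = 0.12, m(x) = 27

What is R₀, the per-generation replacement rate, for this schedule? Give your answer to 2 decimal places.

19.03

R₀ = Σ lₓ m(x):
  age 6: 0.50 × 14 = 7.0000
  age 7: 0.36 × 23 = 8.2800
  age 8: 0.17 × 3 = 0.5100
  age 9: 0.12 × 27 = 3.2400
R₀ = 7.0000 + 8.2800 + 0.5100 + 3.2400 = 19.0300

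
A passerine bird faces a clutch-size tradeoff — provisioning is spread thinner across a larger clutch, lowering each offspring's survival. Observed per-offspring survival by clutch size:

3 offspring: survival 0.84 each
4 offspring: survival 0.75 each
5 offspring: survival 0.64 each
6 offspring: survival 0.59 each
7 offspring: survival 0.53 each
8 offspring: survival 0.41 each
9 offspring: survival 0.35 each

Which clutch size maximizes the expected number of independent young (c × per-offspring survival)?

Expected independent young = c × s(c):
  c=3: 3 × 0.84 = 2.520
  c=4: 4 × 0.75 = 3.000
  c=5: 5 × 0.64 = 3.200
  c=6: 6 × 0.59 = 3.540
  c=7: 7 × 0.53 = 3.710
  c=8: 8 × 0.41 = 3.280
  c=9: 9 × 0.35 = 3.150
Maximum at c = 7 (3.710 independent young).

7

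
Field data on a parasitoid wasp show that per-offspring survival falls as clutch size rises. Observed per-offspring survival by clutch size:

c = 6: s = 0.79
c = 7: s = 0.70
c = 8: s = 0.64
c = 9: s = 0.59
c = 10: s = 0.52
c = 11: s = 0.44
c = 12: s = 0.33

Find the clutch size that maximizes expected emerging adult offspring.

Expected emerging adult offspring = c × s(c):
  c=6: 6 × 0.79 = 4.740
  c=7: 7 × 0.70 = 4.900
  c=8: 8 × 0.64 = 5.120
  c=9: 9 × 0.59 = 5.310
  c=10: 10 × 0.52 = 5.200
  c=11: 11 × 0.44 = 4.840
  c=12: 12 × 0.33 = 3.960
Maximum at c = 9 (5.310 emerging adult offspring).

9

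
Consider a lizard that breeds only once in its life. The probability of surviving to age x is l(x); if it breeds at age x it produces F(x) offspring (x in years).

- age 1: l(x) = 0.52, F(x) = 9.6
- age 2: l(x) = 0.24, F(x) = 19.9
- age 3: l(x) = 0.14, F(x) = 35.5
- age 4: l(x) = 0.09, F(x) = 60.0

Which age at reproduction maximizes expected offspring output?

4

Expected offspring if breeding at age x = l(x) × F(x):
  age 1: 0.52 × 9.6 = 4.992
  age 2: 0.24 × 19.9 = 4.776
  age 3: 0.14 × 35.5 = 4.970
  age 4: 0.09 × 60.0 = 5.400
Maximum at age 4 (5.400).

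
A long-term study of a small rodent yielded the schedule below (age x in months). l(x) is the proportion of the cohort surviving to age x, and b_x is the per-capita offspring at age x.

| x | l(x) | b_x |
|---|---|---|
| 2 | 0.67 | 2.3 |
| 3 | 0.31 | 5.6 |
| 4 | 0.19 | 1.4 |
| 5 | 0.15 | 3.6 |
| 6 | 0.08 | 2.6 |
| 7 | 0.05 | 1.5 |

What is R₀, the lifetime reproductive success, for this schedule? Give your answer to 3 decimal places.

R₀ = Σ l(x) b_x:
  age 2: 0.67 × 2.3 = 1.5410
  age 3: 0.31 × 5.6 = 1.7360
  age 4: 0.19 × 1.4 = 0.2660
  age 5: 0.15 × 3.6 = 0.5400
  age 6: 0.08 × 2.6 = 0.2080
  age 7: 0.05 × 1.5 = 0.0750
R₀ = 1.5410 + 1.7360 + 0.2660 + 0.5400 + 0.2080 + 0.0750 = 4.3660

4.366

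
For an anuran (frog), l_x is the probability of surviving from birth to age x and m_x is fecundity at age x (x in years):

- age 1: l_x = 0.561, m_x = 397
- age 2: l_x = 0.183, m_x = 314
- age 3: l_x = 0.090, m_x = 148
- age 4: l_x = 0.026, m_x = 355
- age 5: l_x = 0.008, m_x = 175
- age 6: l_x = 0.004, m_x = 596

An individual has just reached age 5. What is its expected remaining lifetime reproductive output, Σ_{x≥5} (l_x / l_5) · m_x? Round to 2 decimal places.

l_5 = 0.008. Conditional survival from age 5 to x is l_x / l_5.
  x=5: (0.008/0.008) × 175 = 175.0000
  x=6: (0.004/0.008) × 596 = 298.0000
Sum = 175.0000 + 298.0000 = 473.0000

473.00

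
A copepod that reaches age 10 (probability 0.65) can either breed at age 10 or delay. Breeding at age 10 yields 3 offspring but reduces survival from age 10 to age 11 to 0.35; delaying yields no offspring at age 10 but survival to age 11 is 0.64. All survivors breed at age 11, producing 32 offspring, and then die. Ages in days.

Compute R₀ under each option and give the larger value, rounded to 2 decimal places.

13.31

breed at age 10: R₀ = 0.65 × (3 + 0.35 × 32) = 0.65 × 14.2000 = 9.2300
delay to age 11: R₀ = 0.65 × (0.64 × 32) = 0.65 × 20.4800 = 13.3120
Higher: delay to age 11 (13.3120).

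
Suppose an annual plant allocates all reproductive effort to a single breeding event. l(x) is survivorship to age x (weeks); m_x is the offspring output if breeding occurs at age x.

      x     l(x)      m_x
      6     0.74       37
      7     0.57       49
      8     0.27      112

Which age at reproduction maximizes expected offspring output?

8

Expected offspring if breeding at age x = l(x) × m_x:
  age 6: 0.74 × 37 = 27.380
  age 7: 0.57 × 49 = 27.930
  age 8: 0.27 × 112 = 30.240
Maximum at age 8 (30.240).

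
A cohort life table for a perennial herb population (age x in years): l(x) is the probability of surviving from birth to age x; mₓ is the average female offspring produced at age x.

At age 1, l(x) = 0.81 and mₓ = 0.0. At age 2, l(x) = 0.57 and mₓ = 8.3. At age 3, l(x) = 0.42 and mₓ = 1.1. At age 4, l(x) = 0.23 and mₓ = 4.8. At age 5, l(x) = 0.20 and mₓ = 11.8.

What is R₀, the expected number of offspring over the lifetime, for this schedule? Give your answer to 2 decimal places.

R₀ = Σ l(x) mₓ:
  age 1: 0.81 × 0.0 = 0.0000
  age 2: 0.57 × 8.3 = 4.7310
  age 3: 0.42 × 1.1 = 0.4620
  age 4: 0.23 × 4.8 = 1.1040
  age 5: 0.20 × 11.8 = 2.3600
R₀ = 0.0000 + 4.7310 + 0.4620 + 1.1040 + 2.3600 = 8.6570

8.66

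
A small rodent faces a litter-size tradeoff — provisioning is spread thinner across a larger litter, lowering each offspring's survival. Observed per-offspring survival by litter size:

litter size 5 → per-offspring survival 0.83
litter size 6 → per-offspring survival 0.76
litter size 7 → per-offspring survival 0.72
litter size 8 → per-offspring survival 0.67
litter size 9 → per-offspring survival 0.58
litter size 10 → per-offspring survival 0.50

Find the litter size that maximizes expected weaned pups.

8

Expected weaned pups = c × s(c):
  c=5: 5 × 0.83 = 4.150
  c=6: 6 × 0.76 = 4.560
  c=7: 7 × 0.72 = 5.040
  c=8: 8 × 0.67 = 5.360
  c=9: 9 × 0.58 = 5.220
  c=10: 10 × 0.50 = 5.000
Maximum at c = 8 (5.360 weaned pups).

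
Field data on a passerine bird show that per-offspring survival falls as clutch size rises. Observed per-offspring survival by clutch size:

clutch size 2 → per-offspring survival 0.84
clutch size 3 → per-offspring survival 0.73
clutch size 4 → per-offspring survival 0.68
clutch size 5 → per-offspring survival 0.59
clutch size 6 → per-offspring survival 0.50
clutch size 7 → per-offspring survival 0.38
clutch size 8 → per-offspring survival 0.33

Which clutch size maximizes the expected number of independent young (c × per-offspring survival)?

Expected independent young = c × s(c):
  c=2: 2 × 0.84 = 1.680
  c=3: 3 × 0.73 = 2.190
  c=4: 4 × 0.68 = 2.720
  c=5: 5 × 0.59 = 2.950
  c=6: 6 × 0.50 = 3.000
  c=7: 7 × 0.38 = 2.660
  c=8: 8 × 0.33 = 2.640
Maximum at c = 6 (3.000 independent young).

6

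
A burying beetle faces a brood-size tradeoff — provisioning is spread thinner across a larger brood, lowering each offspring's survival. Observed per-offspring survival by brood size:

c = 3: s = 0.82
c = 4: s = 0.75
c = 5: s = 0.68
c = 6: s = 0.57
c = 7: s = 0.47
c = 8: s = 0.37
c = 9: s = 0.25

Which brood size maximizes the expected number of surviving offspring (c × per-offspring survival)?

6

Expected surviving offspring = c × s(c):
  c=3: 3 × 0.82 = 2.460
  c=4: 4 × 0.75 = 3.000
  c=5: 5 × 0.68 = 3.400
  c=6: 6 × 0.57 = 3.420
  c=7: 7 × 0.47 = 3.290
  c=8: 8 × 0.37 = 2.960
  c=9: 9 × 0.25 = 2.250
Maximum at c = 6 (3.420 surviving offspring).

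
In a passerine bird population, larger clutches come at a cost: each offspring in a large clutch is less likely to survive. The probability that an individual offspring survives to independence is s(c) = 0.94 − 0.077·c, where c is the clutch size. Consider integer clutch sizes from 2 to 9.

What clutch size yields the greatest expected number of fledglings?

Expected fledglings = c × s(c):
  c=2: 2 × 0.786 = 1.572
  c=3: 3 × 0.709 = 2.127
  c=4: 4 × 0.632 = 2.528
  c=5: 5 × 0.555 = 2.775
  c=6: 6 × 0.478 = 2.868
  c=7: 7 × 0.401 = 2.807
  c=8: 8 × 0.324 = 2.592
  c=9: 9 × 0.247 = 2.223
Maximum at c = 6 (2.868 fledglings).

6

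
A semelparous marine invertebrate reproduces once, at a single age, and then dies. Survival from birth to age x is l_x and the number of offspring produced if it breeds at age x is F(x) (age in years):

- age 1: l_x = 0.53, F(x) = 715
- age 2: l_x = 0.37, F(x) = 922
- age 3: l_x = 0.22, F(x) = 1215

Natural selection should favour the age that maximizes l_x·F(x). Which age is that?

Expected offspring if breeding at age x = l_x × F(x):
  age 1: 0.53 × 715 = 378.950
  age 2: 0.37 × 922 = 341.140
  age 3: 0.22 × 1215 = 267.300
Maximum at age 1 (378.950).

1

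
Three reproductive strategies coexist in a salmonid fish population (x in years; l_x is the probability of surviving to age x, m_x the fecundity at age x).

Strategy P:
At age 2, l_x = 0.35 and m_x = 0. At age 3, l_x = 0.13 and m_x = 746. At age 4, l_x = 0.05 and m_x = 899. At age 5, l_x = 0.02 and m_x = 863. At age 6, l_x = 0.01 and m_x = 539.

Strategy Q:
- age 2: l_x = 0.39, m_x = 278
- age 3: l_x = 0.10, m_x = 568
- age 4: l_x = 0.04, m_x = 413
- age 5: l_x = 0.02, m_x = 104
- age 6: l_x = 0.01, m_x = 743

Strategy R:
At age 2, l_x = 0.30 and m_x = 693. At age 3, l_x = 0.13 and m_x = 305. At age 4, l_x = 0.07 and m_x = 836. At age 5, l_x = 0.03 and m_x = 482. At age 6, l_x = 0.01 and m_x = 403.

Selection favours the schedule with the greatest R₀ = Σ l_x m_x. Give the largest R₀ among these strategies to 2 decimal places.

Strategy P: R₀ = 0.35×0 + 0.13×746 + 0.05×899 + 0.02×863 + 0.01×539 = 164.5800
Strategy Q: R₀ = 0.39×278 + 0.10×568 + 0.04×413 + 0.02×104 + 0.01×743 = 191.2500
Strategy R: R₀ = 0.30×693 + 0.13×305 + 0.07×836 + 0.03×482 + 0.01×403 = 324.5600
Highest R₀: strategy R with 324.5600.

324.56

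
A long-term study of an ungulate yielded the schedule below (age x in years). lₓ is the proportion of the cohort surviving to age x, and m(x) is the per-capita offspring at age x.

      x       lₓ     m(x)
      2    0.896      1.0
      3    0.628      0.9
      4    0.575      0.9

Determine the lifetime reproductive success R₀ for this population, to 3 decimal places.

1.979

R₀ = Σ lₓ m(x):
  age 2: 0.896 × 1.0 = 0.8960
  age 3: 0.628 × 0.9 = 0.5652
  age 4: 0.575 × 0.9 = 0.5175
R₀ = 0.8960 + 0.5652 + 0.5175 = 1.9787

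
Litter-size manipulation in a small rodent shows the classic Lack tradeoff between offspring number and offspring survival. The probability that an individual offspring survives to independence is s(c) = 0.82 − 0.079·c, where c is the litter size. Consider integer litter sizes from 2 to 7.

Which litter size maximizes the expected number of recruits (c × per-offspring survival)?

5

Expected recruits = c × s(c):
  c=2: 2 × 0.662 = 1.324
  c=3: 3 × 0.583 = 1.749
  c=4: 4 × 0.504 = 2.016
  c=5: 5 × 0.425 = 2.125
  c=6: 6 × 0.346 = 2.076
  c=7: 7 × 0.267 = 1.869
Maximum at c = 5 (2.125 recruits).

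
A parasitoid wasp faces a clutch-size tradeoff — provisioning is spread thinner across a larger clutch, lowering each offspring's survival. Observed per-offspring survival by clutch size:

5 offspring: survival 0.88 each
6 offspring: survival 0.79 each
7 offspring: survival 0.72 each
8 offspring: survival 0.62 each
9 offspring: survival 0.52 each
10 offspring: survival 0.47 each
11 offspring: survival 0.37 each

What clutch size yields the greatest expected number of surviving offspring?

7

Expected surviving offspring = c × s(c):
  c=5: 5 × 0.88 = 4.400
  c=6: 6 × 0.79 = 4.740
  c=7: 7 × 0.72 = 5.040
  c=8: 8 × 0.62 = 4.960
  c=9: 9 × 0.52 = 4.680
  c=10: 10 × 0.47 = 4.700
  c=11: 11 × 0.37 = 4.070
Maximum at c = 7 (5.040 surviving offspring).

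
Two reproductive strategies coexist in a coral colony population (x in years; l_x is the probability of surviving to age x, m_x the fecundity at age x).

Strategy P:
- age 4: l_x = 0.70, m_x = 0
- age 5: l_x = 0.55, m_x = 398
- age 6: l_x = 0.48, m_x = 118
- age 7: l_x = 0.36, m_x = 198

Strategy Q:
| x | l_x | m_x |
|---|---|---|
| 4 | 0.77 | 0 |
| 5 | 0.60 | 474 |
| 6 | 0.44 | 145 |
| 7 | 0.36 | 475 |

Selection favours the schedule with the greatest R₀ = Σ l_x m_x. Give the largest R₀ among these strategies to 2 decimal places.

Strategy P: R₀ = 0.70×0 + 0.55×398 + 0.48×118 + 0.36×198 = 346.8200
Strategy Q: R₀ = 0.77×0 + 0.60×474 + 0.44×145 + 0.36×475 = 519.2000
Highest R₀: strategy Q with 519.2000.

519.20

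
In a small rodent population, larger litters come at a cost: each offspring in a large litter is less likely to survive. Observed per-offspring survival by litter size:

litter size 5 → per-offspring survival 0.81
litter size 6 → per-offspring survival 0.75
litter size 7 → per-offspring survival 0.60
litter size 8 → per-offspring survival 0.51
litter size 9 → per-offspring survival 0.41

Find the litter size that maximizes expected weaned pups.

6

Expected weaned pups = c × s(c):
  c=5: 5 × 0.81 = 4.050
  c=6: 6 × 0.75 = 4.500
  c=7: 7 × 0.60 = 4.200
  c=8: 8 × 0.51 = 4.080
  c=9: 9 × 0.41 = 3.690
Maximum at c = 6 (4.500 weaned pups).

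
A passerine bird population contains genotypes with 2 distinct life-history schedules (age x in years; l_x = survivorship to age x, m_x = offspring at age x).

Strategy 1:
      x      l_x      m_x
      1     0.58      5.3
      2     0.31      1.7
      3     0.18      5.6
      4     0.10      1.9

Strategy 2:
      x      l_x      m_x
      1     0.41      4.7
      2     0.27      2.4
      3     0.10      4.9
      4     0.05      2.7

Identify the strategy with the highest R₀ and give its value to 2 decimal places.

Strategy 1: R₀ = 0.58×5.3 + 0.31×1.7 + 0.18×5.6 + 0.10×1.9 = 4.7990
Strategy 2: R₀ = 0.41×4.7 + 0.27×2.4 + 0.10×4.9 + 0.05×2.7 = 3.2000
Highest R₀: strategy 1 with 4.7990.

4.80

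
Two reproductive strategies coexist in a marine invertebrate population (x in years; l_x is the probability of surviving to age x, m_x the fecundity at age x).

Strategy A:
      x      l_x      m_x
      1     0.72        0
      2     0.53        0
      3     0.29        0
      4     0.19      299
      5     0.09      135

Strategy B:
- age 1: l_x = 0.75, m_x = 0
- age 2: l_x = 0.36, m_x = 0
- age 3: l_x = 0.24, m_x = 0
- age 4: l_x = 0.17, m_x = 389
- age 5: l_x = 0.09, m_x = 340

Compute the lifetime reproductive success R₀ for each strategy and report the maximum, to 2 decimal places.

96.73

Strategy A: R₀ = 0.72×0 + 0.53×0 + 0.29×0 + 0.19×299 + 0.09×135 = 68.9600
Strategy B: R₀ = 0.75×0 + 0.36×0 + 0.24×0 + 0.17×389 + 0.09×340 = 96.7300
Highest R₀: strategy B with 96.7300.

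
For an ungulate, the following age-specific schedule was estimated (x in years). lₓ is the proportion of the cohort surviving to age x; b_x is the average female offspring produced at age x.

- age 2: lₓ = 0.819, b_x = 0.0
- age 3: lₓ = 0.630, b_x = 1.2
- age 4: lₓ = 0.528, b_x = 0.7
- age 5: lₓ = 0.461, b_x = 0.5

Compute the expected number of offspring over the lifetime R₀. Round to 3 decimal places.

R₀ = Σ lₓ b_x:
  age 2: 0.819 × 0.0 = 0.0000
  age 3: 0.630 × 1.2 = 0.7560
  age 4: 0.528 × 0.7 = 0.3696
  age 5: 0.461 × 0.5 = 0.2305
R₀ = 0.0000 + 0.7560 + 0.3696 + 0.2305 = 1.3561

1.356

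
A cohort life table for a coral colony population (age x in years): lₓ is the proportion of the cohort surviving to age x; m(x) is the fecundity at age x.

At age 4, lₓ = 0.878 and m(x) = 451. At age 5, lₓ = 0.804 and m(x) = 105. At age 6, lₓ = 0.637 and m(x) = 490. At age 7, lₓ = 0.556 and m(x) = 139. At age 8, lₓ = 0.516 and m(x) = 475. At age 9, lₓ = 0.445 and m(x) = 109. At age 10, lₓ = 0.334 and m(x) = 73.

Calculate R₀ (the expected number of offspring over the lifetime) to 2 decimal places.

1187.80

R₀ = Σ lₓ m(x):
  age 4: 0.878 × 451 = 395.9780
  age 5: 0.804 × 105 = 84.4200
  age 6: 0.637 × 490 = 312.1300
  age 7: 0.556 × 139 = 77.2840
  age 8: 0.516 × 475 = 245.1000
  age 9: 0.445 × 109 = 48.5050
  age 10: 0.334 × 73 = 24.3820
R₀ = 395.9780 + 84.4200 + 312.1300 + 77.2840 + 245.1000 + 48.5050 + 24.3820 = 1187.7990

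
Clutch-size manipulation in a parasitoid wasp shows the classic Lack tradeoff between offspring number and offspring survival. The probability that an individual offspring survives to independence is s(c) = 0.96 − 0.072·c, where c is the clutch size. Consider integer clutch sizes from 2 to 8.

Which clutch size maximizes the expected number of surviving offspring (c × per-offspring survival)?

7

Expected surviving offspring = c × s(c):
  c=2: 2 × 0.816 = 1.632
  c=3: 3 × 0.744 = 2.232
  c=4: 4 × 0.672 = 2.688
  c=5: 5 × 0.600 = 3.000
  c=6: 6 × 0.528 = 3.168
  c=7: 7 × 0.456 = 3.192
  c=8: 8 × 0.384 = 3.072
Maximum at c = 7 (3.192 surviving offspring).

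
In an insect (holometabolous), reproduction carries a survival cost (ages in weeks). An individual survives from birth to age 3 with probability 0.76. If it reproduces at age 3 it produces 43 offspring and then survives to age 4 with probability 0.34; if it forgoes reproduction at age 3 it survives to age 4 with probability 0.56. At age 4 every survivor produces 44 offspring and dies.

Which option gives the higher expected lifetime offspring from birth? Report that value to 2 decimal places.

44.05

breed at age 3: R₀ = 0.76 × (43 + 0.34 × 44) = 0.76 × 57.9600 = 44.0496
delay to age 4: R₀ = 0.76 × (0.56 × 44) = 0.76 × 24.6400 = 18.7264
Higher: breed at age 3 (44.0496).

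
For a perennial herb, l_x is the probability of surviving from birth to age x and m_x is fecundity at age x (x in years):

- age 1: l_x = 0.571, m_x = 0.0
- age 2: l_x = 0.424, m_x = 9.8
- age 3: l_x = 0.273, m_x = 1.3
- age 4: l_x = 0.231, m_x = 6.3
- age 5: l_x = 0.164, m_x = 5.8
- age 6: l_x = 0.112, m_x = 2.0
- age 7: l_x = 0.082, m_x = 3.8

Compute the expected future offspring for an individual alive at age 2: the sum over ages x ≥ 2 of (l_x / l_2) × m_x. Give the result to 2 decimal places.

l_2 = 0.424. Conditional survival from age 2 to x is l_x / l_2.
  x=2: (0.424/0.424) × 9.8 = 9.8000
  x=3: (0.273/0.424) × 1.3 = 0.8370
  x=4: (0.231/0.424) × 6.3 = 3.4323
  x=5: (0.164/0.424) × 5.8 = 2.2434
  x=6: (0.112/0.424) × 2.0 = 0.5283
  x=7: (0.082/0.424) × 3.8 = 0.7349
Sum = 9.8000 + 0.8370 + 3.4323 + 2.2434 + 0.5283 + 0.7349 = 17.5759

17.58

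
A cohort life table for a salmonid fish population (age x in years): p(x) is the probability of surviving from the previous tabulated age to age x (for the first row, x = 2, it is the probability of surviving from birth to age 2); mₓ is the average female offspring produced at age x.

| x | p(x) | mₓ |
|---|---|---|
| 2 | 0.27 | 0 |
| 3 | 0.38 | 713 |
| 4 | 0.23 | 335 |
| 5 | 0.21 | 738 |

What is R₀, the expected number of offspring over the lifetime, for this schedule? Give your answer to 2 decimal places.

84.72

Survivorship from birth: l_x = p_2·p_3·…·p_x.
  l_2 = 0.27000
  l_3 = 0.10260
  l_4 = 0.02360
  l_5 = 0.00496
R₀ = Σ l_x mₓ:
  age 2: 0.27000 × 0 = 0.0000
  age 3: 0.10260 × 713 = 73.1538
  age 4: 0.02360 × 335 = 7.9060
  age 5: 0.00496 × 738 = 3.6605
R₀ = 0.0000 + 73.1538 + 7.9060 + 3.6605 = 84.7203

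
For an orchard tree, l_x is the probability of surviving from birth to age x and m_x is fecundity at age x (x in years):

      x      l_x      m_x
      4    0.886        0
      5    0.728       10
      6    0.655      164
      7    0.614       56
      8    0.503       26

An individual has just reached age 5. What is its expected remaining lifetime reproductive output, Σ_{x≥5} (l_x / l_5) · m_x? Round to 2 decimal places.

222.75

l_5 = 0.728. Conditional survival from age 5 to x is l_x / l_5.
  x=5: (0.728/0.728) × 10 = 10.0000
  x=6: (0.655/0.728) × 164 = 147.5549
  x=7: (0.614/0.728) × 56 = 47.2308
  x=8: (0.503/0.728) × 26 = 17.9643
Sum = 10.0000 + 147.5549 + 47.2308 + 17.9643 = 222.7500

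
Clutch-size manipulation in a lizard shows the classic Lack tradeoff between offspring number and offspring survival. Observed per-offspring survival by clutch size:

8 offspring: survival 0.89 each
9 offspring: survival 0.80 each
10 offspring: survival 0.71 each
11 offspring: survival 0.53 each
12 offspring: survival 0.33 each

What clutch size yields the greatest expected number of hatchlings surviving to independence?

Expected hatchlings surviving to independence = c × s(c):
  c=8: 8 × 0.89 = 7.120
  c=9: 9 × 0.80 = 7.200
  c=10: 10 × 0.71 = 7.100
  c=11: 11 × 0.53 = 5.830
  c=12: 12 × 0.33 = 3.960
Maximum at c = 9 (7.200 hatchlings surviving to independence).

9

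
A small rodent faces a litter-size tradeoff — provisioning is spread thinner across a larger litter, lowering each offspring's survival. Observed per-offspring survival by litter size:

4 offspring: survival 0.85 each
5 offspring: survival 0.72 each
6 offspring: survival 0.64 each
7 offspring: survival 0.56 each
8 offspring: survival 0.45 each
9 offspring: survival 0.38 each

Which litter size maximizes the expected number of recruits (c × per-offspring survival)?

Expected recruits = c × s(c):
  c=4: 4 × 0.85 = 3.400
  c=5: 5 × 0.72 = 3.600
  c=6: 6 × 0.64 = 3.840
  c=7: 7 × 0.56 = 3.920
  c=8: 8 × 0.45 = 3.600
  c=9: 9 × 0.38 = 3.420
Maximum at c = 7 (3.920 recruits).

7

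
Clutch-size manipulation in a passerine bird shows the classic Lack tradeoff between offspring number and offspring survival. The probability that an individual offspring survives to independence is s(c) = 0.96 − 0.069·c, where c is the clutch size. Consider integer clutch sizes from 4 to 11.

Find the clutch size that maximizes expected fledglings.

Expected fledglings = c × s(c):
  c=4: 4 × 0.684 = 2.736
  c=5: 5 × 0.615 = 3.075
  c=6: 6 × 0.546 = 3.276
  c=7: 7 × 0.477 = 3.339
  c=8: 8 × 0.408 = 3.264
  c=9: 9 × 0.339 = 3.051
  c=10: 10 × 0.270 = 2.700
  c=11: 11 × 0.201 = 2.211
Maximum at c = 7 (3.339 fledglings).

7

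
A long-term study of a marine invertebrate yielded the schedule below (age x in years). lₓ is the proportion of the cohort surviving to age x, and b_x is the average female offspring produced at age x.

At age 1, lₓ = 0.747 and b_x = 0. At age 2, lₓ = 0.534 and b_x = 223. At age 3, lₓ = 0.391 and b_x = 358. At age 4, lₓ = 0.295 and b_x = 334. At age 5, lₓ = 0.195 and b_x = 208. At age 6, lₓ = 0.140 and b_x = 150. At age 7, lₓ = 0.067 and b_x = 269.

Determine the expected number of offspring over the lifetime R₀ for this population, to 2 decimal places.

R₀ = Σ lₓ b_x:
  age 1: 0.747 × 0 = 0.0000
  age 2: 0.534 × 223 = 119.0820
  age 3: 0.391 × 358 = 139.9780
  age 4: 0.295 × 334 = 98.5300
  age 5: 0.195 × 208 = 40.5600
  age 6: 0.140 × 150 = 21.0000
  age 7: 0.067 × 269 = 18.0230
R₀ = 0.0000 + 119.0820 + 139.9780 + 98.5300 + 40.5600 + 21.0000 + 18.0230 = 437.1730

437.17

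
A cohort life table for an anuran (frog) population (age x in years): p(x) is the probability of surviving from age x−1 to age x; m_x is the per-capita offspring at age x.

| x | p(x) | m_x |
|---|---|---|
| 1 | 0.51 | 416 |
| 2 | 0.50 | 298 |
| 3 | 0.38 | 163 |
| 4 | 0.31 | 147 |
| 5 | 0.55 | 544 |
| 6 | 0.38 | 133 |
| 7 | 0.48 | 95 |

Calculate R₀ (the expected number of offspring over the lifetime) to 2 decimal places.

318.47

Survivorship from birth: l_x = p_1·p_2·…·p_x.
  l_1 = 0.51000
  l_2 = 0.25500
  l_3 = 0.09690
  l_4 = 0.03004
  l_5 = 0.01652
  l_6 = 0.00628
  l_7 = 0.00301
R₀ = Σ l_x m_x:
  age 1: 0.51000 × 416 = 212.1600
  age 2: 0.25500 × 298 = 75.9900
  age 3: 0.09690 × 163 = 15.7947
  age 4: 0.03004 × 147 = 4.4159
  age 5: 0.01652 × 544 = 8.9869
  age 6: 0.00628 × 133 = 0.8352
  age 7: 0.00301 × 95 = 0.2859
R₀ = 212.1600 + 75.9900 + 15.7947 + 4.4159 + 8.9869 + 0.8352 + 0.2859 = 318.4686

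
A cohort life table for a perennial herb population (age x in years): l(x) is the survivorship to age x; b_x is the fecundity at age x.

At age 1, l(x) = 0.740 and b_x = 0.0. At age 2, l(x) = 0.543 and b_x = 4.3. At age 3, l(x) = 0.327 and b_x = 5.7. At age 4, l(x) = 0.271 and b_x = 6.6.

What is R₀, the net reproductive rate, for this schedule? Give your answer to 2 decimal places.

5.99

R₀ = Σ l(x) b_x:
  age 1: 0.740 × 0.0 = 0.0000
  age 2: 0.543 × 4.3 = 2.3349
  age 3: 0.327 × 5.7 = 1.8639
  age 4: 0.271 × 6.6 = 1.7886
R₀ = 0.0000 + 2.3349 + 1.8639 + 1.7886 = 5.9874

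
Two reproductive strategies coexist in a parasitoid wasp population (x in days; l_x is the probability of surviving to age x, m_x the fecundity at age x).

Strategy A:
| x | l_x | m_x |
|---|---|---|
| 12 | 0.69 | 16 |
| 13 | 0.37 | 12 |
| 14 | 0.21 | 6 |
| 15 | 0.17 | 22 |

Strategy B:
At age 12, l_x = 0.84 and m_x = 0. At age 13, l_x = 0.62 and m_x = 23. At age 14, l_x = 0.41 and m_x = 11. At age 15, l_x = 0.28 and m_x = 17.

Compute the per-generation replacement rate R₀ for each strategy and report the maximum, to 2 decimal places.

23.53

Strategy A: R₀ = 0.69×16 + 0.37×12 + 0.21×6 + 0.17×22 = 20.4800
Strategy B: R₀ = 0.84×0 + 0.62×23 + 0.41×11 + 0.28×17 = 23.5300
Highest R₀: strategy B with 23.5300.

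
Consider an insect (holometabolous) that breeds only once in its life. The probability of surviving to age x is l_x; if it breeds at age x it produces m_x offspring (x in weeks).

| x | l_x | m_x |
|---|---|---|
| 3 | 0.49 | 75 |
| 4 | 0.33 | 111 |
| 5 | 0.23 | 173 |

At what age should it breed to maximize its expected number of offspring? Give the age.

5

Expected offspring if breeding at age x = l_x × m_x:
  age 3: 0.49 × 75 = 36.750
  age 4: 0.33 × 111 = 36.630
  age 5: 0.23 × 173 = 39.790
Maximum at age 5 (39.790).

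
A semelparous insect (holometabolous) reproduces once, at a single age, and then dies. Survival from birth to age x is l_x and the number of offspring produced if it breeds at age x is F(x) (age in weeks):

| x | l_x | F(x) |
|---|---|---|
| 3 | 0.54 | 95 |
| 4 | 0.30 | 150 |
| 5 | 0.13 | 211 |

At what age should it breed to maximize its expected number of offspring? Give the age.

3

Expected offspring if breeding at age x = l_x × F(x):
  age 3: 0.54 × 95 = 51.300
  age 4: 0.30 × 150 = 45.000
  age 5: 0.13 × 211 = 27.430
Maximum at age 3 (51.300).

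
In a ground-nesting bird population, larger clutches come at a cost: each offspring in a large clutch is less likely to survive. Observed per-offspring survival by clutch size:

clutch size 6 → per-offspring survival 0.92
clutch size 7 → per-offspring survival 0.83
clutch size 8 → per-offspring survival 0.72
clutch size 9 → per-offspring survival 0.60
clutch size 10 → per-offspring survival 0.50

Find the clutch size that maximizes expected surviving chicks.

7

Expected surviving chicks = c × s(c):
  c=6: 6 × 0.92 = 5.520
  c=7: 7 × 0.83 = 5.810
  c=8: 8 × 0.72 = 5.760
  c=9: 9 × 0.60 = 5.400
  c=10: 10 × 0.50 = 5.000
Maximum at c = 7 (5.810 surviving chicks).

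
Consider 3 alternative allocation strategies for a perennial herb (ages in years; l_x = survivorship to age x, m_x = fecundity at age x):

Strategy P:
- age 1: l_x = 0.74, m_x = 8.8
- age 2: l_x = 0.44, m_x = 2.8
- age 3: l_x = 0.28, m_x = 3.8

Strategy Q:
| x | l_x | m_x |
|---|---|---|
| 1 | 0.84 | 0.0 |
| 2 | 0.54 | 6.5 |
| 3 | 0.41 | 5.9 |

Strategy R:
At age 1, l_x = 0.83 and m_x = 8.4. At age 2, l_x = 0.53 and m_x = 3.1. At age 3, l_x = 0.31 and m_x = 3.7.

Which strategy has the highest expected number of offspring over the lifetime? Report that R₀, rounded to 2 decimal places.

9.76

Strategy P: R₀ = 0.74×8.8 + 0.44×2.8 + 0.28×3.8 = 8.8080
Strategy Q: R₀ = 0.84×0.0 + 0.54×6.5 + 0.41×5.9 = 5.9290
Strategy R: R₀ = 0.83×8.4 + 0.53×3.1 + 0.31×3.7 = 9.7620
Highest R₀: strategy R with 9.7620.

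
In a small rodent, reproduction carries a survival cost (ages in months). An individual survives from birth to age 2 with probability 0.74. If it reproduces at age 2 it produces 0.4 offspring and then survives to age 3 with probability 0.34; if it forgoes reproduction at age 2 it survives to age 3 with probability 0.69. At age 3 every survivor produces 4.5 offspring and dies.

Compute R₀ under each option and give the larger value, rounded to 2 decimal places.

2.30

breed at age 2: R₀ = 0.74 × (0.4 + 0.34 × 4.5) = 0.74 × 1.9300 = 1.4282
delay to age 3: R₀ = 0.74 × (0.69 × 4.5) = 0.74 × 3.1050 = 2.2977
Higher: delay to age 3 (2.2977).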